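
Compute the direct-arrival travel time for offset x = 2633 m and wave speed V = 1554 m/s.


t = x / V
= 2633 / 1554
= 1.6943 s

1.6943


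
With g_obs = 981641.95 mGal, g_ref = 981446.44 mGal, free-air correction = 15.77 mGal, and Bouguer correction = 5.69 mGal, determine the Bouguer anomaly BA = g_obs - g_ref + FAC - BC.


BA = g_obs - g_ref + FAC - BC
= 981641.95 - 981446.44 + 15.77 - 5.69
= 205.59 mGal

205.59


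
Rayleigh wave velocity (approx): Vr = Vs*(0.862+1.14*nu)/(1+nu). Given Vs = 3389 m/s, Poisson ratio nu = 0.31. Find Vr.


Numerator factor = 0.862 + 1.14*0.31 = 1.2154
Denominator = 1 + 0.31 = 1.31
Vr = 3389 * 1.2154 / 1.31 = 3144.27 m/s

3144.27


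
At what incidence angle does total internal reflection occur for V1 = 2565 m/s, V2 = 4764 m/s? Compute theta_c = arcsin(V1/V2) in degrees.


V1/V2 = 2565/4764 = 0.538413
theta_c = arcsin(0.538413) = 32.5757 degrees

32.5757


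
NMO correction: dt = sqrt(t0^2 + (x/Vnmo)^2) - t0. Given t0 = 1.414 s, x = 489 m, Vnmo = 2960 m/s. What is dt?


x/Vnmo = 489/2960 = 0.165203
(x/Vnmo)^2 = 0.027292
t0^2 = 1.999396
sqrt(1.999396 + 0.027292) = 1.423618
dt = 1.423618 - 1.414 = 0.009618

0.009618


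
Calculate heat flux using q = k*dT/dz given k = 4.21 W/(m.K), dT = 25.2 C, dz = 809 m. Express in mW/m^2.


q = k * dT / dz * 1000
= 4.21 * 25.2 / 809 * 1000
= 0.13114 * 1000
= 131.1397 mW/m^2

131.1397


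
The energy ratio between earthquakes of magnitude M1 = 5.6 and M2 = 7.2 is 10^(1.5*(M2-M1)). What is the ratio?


M2 - M1 = 7.2 - 5.6 = 1.6
1.5 * 1.6 = 2.4
ratio = 10^2.4 = 251.19

251.19


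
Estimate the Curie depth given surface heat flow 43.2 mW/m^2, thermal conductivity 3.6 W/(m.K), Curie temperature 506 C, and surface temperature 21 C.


T_Curie - T_surf = 506 - 21 = 485 C
Convert q to W/m^2: 43.2 mW/m^2 = 0.0432 W/m^2
d = 485 * 3.6 / 0.0432 = 40416.67 m

40416.67


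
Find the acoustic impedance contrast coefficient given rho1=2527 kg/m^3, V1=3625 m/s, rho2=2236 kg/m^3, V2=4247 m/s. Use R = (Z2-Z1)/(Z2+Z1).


Z1 = 2527 * 3625 = 9160375
Z2 = 2236 * 4247 = 9496292
R = (9496292 - 9160375) / (9496292 + 9160375) = 335917 / 18656667 = 0.018

0.018


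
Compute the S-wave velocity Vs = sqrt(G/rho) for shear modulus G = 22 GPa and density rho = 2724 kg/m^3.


Convert G to Pa: G = 22e9 Pa
Compute G/rho = 22e9 / 2724 = 8076358.2966
Vs = sqrt(8076358.2966) = 2841.89 m/s

2841.89


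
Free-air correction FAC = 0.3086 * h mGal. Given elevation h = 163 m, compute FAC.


FAC = 0.3086 * h
= 0.3086 * 163
= 50.3018 mGal

50.3018


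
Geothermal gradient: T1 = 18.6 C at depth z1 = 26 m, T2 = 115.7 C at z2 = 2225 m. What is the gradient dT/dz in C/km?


dT = 115.7 - 18.6 = 97.1 C
dz = 2225 - 26 = 2199 m
gradient = dT/dz * 1000 = 97.1/2199 * 1000 = 44.1564 C/km

44.1564


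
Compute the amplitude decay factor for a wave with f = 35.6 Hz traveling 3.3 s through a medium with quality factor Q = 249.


pi*f*t/Q = pi*35.6*3.3/249 = 1.482226
A/A0 = exp(-1.482226) = 0.227132

0.227132


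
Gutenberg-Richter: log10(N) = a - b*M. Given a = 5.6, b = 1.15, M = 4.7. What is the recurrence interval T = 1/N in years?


log10(N) = 5.6 - 1.15*4.7 = 0.195
N = 10^0.195 = 1.566751
T = 1/N = 1/1.566751 = 0.6383 years

0.6383


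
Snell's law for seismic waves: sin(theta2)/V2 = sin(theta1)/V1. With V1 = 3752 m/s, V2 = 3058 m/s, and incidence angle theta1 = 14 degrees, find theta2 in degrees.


sin(theta1) = sin(14 deg) = 0.241922
sin(theta2) = V2/V1 * sin(theta1) = 3058/3752 * 0.241922 = 0.197174
theta2 = arcsin(0.197174) = 11.3718 degrees

11.3718


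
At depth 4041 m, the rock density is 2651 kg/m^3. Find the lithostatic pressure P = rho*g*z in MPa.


P = rho * g * z / 1e6
= 2651 * 9.81 * 4041 / 1e6
= 105091498.71 / 1e6
= 105.0915 MPa

105.0915


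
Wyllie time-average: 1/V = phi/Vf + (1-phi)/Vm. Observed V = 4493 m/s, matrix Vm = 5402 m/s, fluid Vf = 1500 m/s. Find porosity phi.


1/V - 1/Vm = 1/4493 - 1/5402 = 3.745e-05
1/Vf - 1/Vm = 1/1500 - 1/5402 = 0.00048155
phi = 3.745e-05 / 0.00048155 = 0.0778

0.0778


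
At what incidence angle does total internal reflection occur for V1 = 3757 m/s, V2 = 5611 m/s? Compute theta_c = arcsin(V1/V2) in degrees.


V1/V2 = 3757/5611 = 0.669578
theta_c = arcsin(0.669578) = 42.0345 degrees

42.0345


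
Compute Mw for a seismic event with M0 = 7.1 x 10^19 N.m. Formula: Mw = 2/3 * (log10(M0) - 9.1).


log10(M0) = log10(7.1 x 10^19) = 19.8513
Mw = 2/3 * (19.8513 - 9.1)
= 2/3 * 10.7513
= 7.17

7.17


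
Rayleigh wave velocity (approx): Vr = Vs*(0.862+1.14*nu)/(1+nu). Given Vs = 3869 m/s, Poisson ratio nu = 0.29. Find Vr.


Numerator factor = 0.862 + 1.14*0.29 = 1.1926
Denominator = 1 + 0.29 = 1.29
Vr = 3869 * 1.1926 / 1.29 = 3576.88 m/s

3576.88


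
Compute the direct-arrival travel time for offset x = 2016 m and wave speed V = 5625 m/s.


t = x / V
= 2016 / 5625
= 0.3584 s

0.3584


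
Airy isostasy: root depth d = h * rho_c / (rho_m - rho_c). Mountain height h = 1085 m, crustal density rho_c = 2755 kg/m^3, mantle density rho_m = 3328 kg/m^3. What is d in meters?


rho_m - rho_c = 3328 - 2755 = 573
d = 1085 * 2755 / 573
= 2989175 / 573
= 5216.71 m

5216.71


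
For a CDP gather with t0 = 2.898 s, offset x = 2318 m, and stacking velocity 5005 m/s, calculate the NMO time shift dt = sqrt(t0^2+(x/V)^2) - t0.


x/Vnmo = 2318/5005 = 0.463137
(x/Vnmo)^2 = 0.214496
t0^2 = 8.398404
sqrt(8.398404 + 0.214496) = 2.934774
dt = 2.934774 - 2.898 = 0.036774

0.036774


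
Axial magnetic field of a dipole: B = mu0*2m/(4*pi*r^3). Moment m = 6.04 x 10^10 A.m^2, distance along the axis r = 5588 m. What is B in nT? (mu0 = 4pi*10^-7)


m = 6.04 x 10^10 = 60400000000 A.m^2
2m = 120800000000 A.m^2
r^3 = 5588^3 = 174489457472
B = (4pi*10^-7) * 120800000000 / (4*pi * 174489457472) * 1e9
= 151801.757021 / 2192699190891.62 * 1e9
= 69.2305 nT

69.2305


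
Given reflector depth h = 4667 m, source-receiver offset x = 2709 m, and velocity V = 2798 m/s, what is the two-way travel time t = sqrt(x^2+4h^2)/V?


x^2 + 4h^2 = 2709^2 + 4*4667^2 = 7338681 + 87123556 = 94462237
sqrt(94462237) = 9719.1685
t = 9719.1685 / 2798 = 3.4736 s

3.4736


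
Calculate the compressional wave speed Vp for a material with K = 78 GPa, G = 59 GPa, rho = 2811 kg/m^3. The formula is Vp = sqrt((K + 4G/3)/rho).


First compute the effective modulus:
K + 4G/3 = 78e9 + 4*59e9/3 = 156666666666.67 Pa
Then divide by density:
156666666666.67 / 2811 = 55733428.1987 Pa/(kg/m^3)
Take the square root:
Vp = sqrt(55733428.1987) = 7465.48 m/s

7465.48


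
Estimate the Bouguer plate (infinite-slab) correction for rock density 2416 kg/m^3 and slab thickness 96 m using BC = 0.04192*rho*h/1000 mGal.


BC = 0.04192 * rho * h / 1000
= 0.04192 * 2416 * 96 / 1000
= 9.7228 mGal

9.7228


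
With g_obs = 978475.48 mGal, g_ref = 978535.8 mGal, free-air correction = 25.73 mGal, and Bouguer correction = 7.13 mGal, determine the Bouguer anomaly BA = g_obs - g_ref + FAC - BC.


BA = g_obs - g_ref + FAC - BC
= 978475.48 - 978535.8 + 25.73 - 7.13
= -41.72 mGal

-41.72


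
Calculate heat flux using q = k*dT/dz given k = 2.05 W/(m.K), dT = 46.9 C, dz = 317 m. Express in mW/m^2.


q = k * dT / dz * 1000
= 2.05 * 46.9 / 317 * 1000
= 0.303297 * 1000
= 303.2965 mW/m^2

303.2965


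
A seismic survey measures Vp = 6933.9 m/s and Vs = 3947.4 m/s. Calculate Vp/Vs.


Vp/Vs = 6933.9 / 3947.4
= 1.7566

1.7566


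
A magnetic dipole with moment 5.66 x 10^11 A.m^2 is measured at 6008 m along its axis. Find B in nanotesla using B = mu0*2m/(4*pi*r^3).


m = 5.66 x 10^11 = 566000000000 A.m^2
2m = 1132000000000 A.m^2
r^3 = 6008^3 = 216865152512
B = (4pi*10^-7) * 1132000000000 / (4*pi * 216865152512) * 1e9
= 1422513.153545 / 2725207879805.32 * 1e9
= 521.9834 nT

521.9834


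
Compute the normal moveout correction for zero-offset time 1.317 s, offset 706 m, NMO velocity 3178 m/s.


x/Vnmo = 706/3178 = 0.222152
(x/Vnmo)^2 = 0.049352
t0^2 = 1.734489
sqrt(1.734489 + 0.049352) = 1.335605
dt = 1.335605 - 1.317 = 0.018605

0.018605


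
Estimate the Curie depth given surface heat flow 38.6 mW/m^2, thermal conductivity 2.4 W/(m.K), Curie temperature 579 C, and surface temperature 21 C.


T_Curie - T_surf = 579 - 21 = 558 C
Convert q to W/m^2: 38.6 mW/m^2 = 0.0386 W/m^2
d = 558 * 2.4 / 0.0386 = 34694.3 m

34694.3


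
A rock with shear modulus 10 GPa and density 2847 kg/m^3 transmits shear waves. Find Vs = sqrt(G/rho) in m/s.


Convert G to Pa: G = 10e9 Pa
Compute G/rho = 10e9 / 2847 = 3512469.2659
Vs = sqrt(3512469.2659) = 1874.16 m/s

1874.16


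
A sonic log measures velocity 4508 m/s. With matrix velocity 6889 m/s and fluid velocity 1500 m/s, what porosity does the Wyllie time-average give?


1/V - 1/Vm = 1/4508 - 1/6889 = 7.667e-05
1/Vf - 1/Vm = 1/1500 - 1/6889 = 0.00052151
phi = 7.667e-05 / 0.00052151 = 0.147

0.147


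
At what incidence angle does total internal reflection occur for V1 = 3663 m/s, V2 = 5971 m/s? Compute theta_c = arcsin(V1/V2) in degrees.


V1/V2 = 3663/5971 = 0.613465
theta_c = arcsin(0.613465) = 37.8405 degrees

37.8405


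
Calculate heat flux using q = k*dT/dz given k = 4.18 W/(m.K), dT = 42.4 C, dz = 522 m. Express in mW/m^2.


q = k * dT / dz * 1000
= 4.18 * 42.4 / 522 * 1000
= 0.339525 * 1000
= 339.5249 mW/m^2

339.5249


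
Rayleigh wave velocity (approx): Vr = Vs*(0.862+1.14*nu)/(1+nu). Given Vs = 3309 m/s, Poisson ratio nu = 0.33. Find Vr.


Numerator factor = 0.862 + 1.14*0.33 = 1.2382
Denominator = 1 + 0.33 = 1.33
Vr = 3309 * 1.2382 / 1.33 = 3080.6 m/s

3080.6


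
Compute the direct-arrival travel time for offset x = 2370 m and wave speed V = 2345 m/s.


t = x / V
= 2370 / 2345
= 1.0107 s

1.0107


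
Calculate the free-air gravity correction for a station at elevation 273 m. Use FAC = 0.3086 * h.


FAC = 0.3086 * h
= 0.3086 * 273
= 84.2478 mGal

84.2478


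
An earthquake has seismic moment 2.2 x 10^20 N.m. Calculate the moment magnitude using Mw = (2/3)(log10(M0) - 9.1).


log10(M0) = log10(2.2 x 10^20) = 20.3424
Mw = 2/3 * (20.3424 - 9.1)
= 2/3 * 11.2424
= 7.49

7.49


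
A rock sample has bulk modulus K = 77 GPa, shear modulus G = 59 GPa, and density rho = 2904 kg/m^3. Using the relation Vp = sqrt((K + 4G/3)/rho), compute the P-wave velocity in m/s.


First compute the effective modulus:
K + 4G/3 = 77e9 + 4*59e9/3 = 155666666666.67 Pa
Then divide by density:
155666666666.67 / 2904 = 53604224.0588 Pa/(kg/m^3)
Take the square root:
Vp = sqrt(53604224.0588) = 7321.49 m/s

7321.49


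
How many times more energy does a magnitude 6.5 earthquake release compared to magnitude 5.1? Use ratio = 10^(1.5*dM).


M2 - M1 = 6.5 - 5.1 = 1.4
1.5 * 1.4 = 2.1
ratio = 10^2.1 = 125.89

125.89


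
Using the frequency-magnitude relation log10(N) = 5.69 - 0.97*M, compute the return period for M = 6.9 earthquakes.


log10(N) = 5.69 - 0.97*6.9 = -1.003
N = 10^-1.003 = 0.099312
T = 1/N = 1/0.099312 = 10.0693 years

10.0693


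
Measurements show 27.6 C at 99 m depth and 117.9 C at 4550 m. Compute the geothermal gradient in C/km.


dT = 117.9 - 27.6 = 90.3 C
dz = 4550 - 99 = 4451 m
gradient = dT/dz * 1000 = 90.3/4451 * 1000 = 20.2876 C/km

20.2876


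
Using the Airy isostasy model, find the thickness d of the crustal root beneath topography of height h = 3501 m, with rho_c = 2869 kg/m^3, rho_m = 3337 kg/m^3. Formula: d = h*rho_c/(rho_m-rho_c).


rho_m - rho_c = 3337 - 2869 = 468
d = 3501 * 2869 / 468
= 10044369 / 468
= 21462.33 m

21462.33


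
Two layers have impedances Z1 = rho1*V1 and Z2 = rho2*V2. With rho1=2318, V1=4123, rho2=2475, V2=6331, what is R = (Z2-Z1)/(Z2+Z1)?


Z1 = 2318 * 4123 = 9557114
Z2 = 2475 * 6331 = 15669225
R = (15669225 - 9557114) / (15669225 + 9557114) = 6112111 / 25226339 = 0.2423

0.2423


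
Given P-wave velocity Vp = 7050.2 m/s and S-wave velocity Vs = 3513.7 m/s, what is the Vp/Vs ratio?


Vp/Vs = 7050.2 / 3513.7
= 2.0065

2.0065


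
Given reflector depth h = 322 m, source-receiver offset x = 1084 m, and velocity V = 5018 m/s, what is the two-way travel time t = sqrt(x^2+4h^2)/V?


x^2 + 4h^2 = 1084^2 + 4*322^2 = 1175056 + 414736 = 1589792
sqrt(1589792) = 1260.8695
t = 1260.8695 / 5018 = 0.2513 s

0.2513


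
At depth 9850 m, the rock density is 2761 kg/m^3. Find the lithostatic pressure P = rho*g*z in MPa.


P = rho * g * z / 1e6
= 2761 * 9.81 * 9850 / 1e6
= 266791288.5 / 1e6
= 266.7913 MPa

266.7913


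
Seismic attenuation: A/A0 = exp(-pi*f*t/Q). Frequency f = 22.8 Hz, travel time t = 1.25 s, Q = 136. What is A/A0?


pi*f*t/Q = pi*22.8*1.25/136 = 0.658348
A/A0 = exp(-0.658348) = 0.517706

0.517706


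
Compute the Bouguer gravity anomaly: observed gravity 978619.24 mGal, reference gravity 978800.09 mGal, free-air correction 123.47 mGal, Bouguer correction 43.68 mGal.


BA = g_obs - g_ref + FAC - BC
= 978619.24 - 978800.09 + 123.47 - 43.68
= -101.06 mGal

-101.06


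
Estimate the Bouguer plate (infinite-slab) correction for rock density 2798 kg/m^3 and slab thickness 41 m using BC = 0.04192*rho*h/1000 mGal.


BC = 0.04192 * rho * h / 1000
= 0.04192 * 2798 * 41 / 1000
= 4.809 mGal

4.809


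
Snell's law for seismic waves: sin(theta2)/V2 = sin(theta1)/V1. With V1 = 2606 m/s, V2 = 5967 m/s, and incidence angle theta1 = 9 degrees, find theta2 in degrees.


sin(theta1) = sin(9 deg) = 0.156434
sin(theta2) = V2/V1 * sin(theta1) = 5967/2606 * 0.156434 = 0.358191
theta2 = arcsin(0.358191) = 20.9891 degrees

20.9891


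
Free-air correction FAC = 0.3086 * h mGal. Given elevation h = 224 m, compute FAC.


FAC = 0.3086 * h
= 0.3086 * 224
= 69.1264 mGal

69.1264


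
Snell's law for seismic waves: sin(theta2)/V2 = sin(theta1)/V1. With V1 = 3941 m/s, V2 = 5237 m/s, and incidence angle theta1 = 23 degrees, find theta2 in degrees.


sin(theta1) = sin(23 deg) = 0.390731
sin(theta2) = V2/V1 * sin(theta1) = 5237/3941 * 0.390731 = 0.519223
theta2 = arcsin(0.519223) = 31.2802 degrees

31.2802


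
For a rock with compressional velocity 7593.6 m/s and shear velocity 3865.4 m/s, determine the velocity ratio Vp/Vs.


Vp/Vs = 7593.6 / 3865.4
= 1.9645

1.9645


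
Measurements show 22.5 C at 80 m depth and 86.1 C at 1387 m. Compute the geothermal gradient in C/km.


dT = 86.1 - 22.5 = 63.6 C
dz = 1387 - 80 = 1307 m
gradient = dT/dz * 1000 = 63.6/1307 * 1000 = 48.6611 C/km

48.6611


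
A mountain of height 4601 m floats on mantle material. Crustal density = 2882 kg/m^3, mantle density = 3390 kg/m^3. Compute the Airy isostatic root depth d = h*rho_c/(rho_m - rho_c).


rho_m - rho_c = 3390 - 2882 = 508
d = 4601 * 2882 / 508
= 13260082 / 508
= 26102.52 m

26102.52


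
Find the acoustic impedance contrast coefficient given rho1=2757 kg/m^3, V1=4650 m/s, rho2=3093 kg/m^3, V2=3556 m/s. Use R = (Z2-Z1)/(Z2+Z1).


Z1 = 2757 * 4650 = 12820050
Z2 = 3093 * 3556 = 10998708
R = (10998708 - 12820050) / (10998708 + 12820050) = -1821342 / 23818758 = -0.0765

-0.0765


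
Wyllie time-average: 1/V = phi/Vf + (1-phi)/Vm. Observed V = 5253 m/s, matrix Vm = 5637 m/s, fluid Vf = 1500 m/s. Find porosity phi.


1/V - 1/Vm = 1/5253 - 1/5637 = 1.297e-05
1/Vf - 1/Vm = 1/1500 - 1/5637 = 0.00048927
phi = 1.297e-05 / 0.00048927 = 0.0265

0.0265


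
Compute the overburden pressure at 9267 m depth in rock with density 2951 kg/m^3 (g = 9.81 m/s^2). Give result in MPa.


P = rho * g * z / 1e6
= 2951 * 9.81 * 9267 / 1e6
= 268273255.77 / 1e6
= 268.2733 MPa

268.2733


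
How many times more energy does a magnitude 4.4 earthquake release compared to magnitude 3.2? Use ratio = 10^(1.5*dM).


M2 - M1 = 4.4 - 3.2 = 1.2
1.5 * 1.2 = 1.8
ratio = 10^1.8 = 63.1

63.1


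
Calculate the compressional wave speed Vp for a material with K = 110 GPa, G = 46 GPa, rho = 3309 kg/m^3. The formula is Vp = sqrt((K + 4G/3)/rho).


First compute the effective modulus:
K + 4G/3 = 110e9 + 4*46e9/3 = 171333333333.33 Pa
Then divide by density:
171333333333.33 / 3309 = 51777979.2485 Pa/(kg/m^3)
Take the square root:
Vp = sqrt(51777979.2485) = 7195.69 m/s

7195.69


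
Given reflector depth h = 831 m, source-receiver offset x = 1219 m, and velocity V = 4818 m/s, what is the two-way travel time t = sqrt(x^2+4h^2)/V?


x^2 + 4h^2 = 1219^2 + 4*831^2 = 1485961 + 2762244 = 4248205
sqrt(4248205) = 2061.1174
t = 2061.1174 / 4818 = 0.4278 s

0.4278


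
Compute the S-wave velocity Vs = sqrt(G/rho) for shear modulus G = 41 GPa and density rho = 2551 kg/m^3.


Convert G to Pa: G = 41e9 Pa
Compute G/rho = 41e9 / 2551 = 16072128.577
Vs = sqrt(16072128.577) = 4009.01 m/s

4009.01


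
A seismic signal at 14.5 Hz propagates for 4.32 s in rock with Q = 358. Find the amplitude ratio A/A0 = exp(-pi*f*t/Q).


pi*f*t/Q = pi*14.5*4.32/358 = 0.549691
A/A0 = exp(-0.549691) = 0.577128

0.577128


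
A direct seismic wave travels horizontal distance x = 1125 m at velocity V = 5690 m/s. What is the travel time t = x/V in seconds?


t = x / V
= 1125 / 5690
= 0.1977 s

0.1977


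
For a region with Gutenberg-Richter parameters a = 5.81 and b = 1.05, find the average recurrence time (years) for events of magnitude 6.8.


log10(N) = 5.81 - 1.05*6.8 = -1.33
N = 10^-1.33 = 0.046774
T = 1/N = 1/0.046774 = 21.3796 years

21.3796


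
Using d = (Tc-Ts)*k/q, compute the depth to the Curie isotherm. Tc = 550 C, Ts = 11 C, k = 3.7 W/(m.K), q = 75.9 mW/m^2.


T_Curie - T_surf = 550 - 11 = 539 C
Convert q to W/m^2: 75.9 mW/m^2 = 0.0759 W/m^2
d = 539 * 3.7 / 0.0759 = 26275.36 m

26275.36


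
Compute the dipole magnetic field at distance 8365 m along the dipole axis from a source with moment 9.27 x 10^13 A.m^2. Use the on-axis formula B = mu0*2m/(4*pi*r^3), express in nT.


m = 9.27 x 10^13 = 92700000000000 A.m^2
2m = 185400000000000 A.m^2
r^3 = 8365^3 = 585326027125
B = (4pi*10^-7) * 185400000000000 / (4*pi * 585326027125) * 1e9
= 232980511.190219 / 7355423787083.2 * 1e9
= 31674.655 nT

31674.655


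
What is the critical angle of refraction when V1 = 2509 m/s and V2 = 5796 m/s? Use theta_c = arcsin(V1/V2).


V1/V2 = 2509/5796 = 0.432885
theta_c = arcsin(0.432885) = 25.6508 degrees

25.6508


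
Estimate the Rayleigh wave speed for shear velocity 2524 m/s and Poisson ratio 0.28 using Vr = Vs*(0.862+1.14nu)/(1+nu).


Numerator factor = 0.862 + 1.14*0.28 = 1.1812
Denominator = 1 + 0.28 = 1.28
Vr = 2524 * 1.1812 / 1.28 = 2329.18 m/s

2329.18


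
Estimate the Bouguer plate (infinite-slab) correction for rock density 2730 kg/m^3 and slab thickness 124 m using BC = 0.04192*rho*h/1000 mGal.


BC = 0.04192 * rho * h / 1000
= 0.04192 * 2730 * 124 / 1000
= 14.1908 mGal

14.1908


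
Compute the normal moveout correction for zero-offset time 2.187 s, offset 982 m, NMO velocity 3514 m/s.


x/Vnmo = 982/3514 = 0.279454
(x/Vnmo)^2 = 0.078094
t0^2 = 4.782969
sqrt(4.782969 + 0.078094) = 2.204782
dt = 2.204782 - 2.187 = 0.017782

0.017782


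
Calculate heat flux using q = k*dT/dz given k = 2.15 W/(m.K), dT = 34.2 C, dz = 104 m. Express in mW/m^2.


q = k * dT / dz * 1000
= 2.15 * 34.2 / 104 * 1000
= 0.707019 * 1000
= 707.0192 mW/m^2

707.0192


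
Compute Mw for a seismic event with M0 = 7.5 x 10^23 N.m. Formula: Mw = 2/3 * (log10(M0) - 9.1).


log10(M0) = log10(7.5 x 10^23) = 23.8751
Mw = 2/3 * (23.8751 - 9.1)
= 2/3 * 14.7751
= 9.85

9.85


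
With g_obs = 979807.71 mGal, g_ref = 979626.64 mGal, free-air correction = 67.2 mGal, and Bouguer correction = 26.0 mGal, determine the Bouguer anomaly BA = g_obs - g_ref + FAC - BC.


BA = g_obs - g_ref + FAC - BC
= 979807.71 - 979626.64 + 67.2 - 26.0
= 222.27 mGal

222.27


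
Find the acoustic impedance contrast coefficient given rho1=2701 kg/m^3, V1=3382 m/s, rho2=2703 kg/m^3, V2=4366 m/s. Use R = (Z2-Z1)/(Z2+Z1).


Z1 = 2701 * 3382 = 9134782
Z2 = 2703 * 4366 = 11801298
R = (11801298 - 9134782) / (11801298 + 9134782) = 2666516 / 20936080 = 0.1274

0.1274


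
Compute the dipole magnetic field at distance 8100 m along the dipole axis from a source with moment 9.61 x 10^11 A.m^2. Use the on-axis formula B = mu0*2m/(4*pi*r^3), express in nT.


m = 9.61 x 10^11 = 961000000000 A.m^2
2m = 1922000000000 A.m^2
r^3 = 8100^3 = 531441000000
B = (4pi*10^-7) * 1922000000000 / (4*pi * 531441000000) * 1e9
= 2415256.43208 / 6678284565665.65 * 1e9
= 361.6582 nT

361.6582


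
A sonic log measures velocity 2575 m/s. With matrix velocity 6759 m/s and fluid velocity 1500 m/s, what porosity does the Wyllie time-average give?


1/V - 1/Vm = 1/2575 - 1/6759 = 0.0002404
1/Vf - 1/Vm = 1/1500 - 1/6759 = 0.00051872
phi = 0.0002404 / 0.00051872 = 0.4634

0.4634


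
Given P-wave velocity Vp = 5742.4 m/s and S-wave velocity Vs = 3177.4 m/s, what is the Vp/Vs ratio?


Vp/Vs = 5742.4 / 3177.4
= 1.8073

1.8073


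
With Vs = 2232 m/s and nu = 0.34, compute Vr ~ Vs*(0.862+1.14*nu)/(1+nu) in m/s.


Numerator factor = 0.862 + 1.14*0.34 = 1.2496
Denominator = 1 + 0.34 = 1.34
Vr = 2232 * 1.2496 / 1.34 = 2081.42 m/s

2081.42


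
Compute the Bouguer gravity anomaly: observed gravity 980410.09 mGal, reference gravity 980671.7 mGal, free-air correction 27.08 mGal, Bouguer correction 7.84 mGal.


BA = g_obs - g_ref + FAC - BC
= 980410.09 - 980671.7 + 27.08 - 7.84
= -242.37 mGal

-242.37


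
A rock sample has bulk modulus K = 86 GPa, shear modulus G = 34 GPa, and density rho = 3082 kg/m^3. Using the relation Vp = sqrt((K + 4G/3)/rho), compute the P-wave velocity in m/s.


First compute the effective modulus:
K + 4G/3 = 86e9 + 4*34e9/3 = 131333333333.33 Pa
Then divide by density:
131333333333.33 / 3082 = 42613021.8473 Pa/(kg/m^3)
Take the square root:
Vp = sqrt(42613021.8473) = 6527.87 m/s

6527.87


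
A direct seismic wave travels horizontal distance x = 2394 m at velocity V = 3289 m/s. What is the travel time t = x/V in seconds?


t = x / V
= 2394 / 3289
= 0.7279 s

0.7279


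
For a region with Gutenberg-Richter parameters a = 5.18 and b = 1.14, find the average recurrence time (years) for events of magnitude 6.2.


log10(N) = 5.18 - 1.14*6.2 = -1.888
N = 10^-1.888 = 0.012942
T = 1/N = 1/0.012942 = 77.2681 years

77.2681


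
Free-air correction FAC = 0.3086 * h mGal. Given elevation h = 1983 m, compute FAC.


FAC = 0.3086 * h
= 0.3086 * 1983
= 611.9538 mGal

611.9538


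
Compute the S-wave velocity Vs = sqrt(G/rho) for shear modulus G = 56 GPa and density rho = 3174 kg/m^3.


Convert G to Pa: G = 56e9 Pa
Compute G/rho = 56e9 / 3174 = 17643352.2369
Vs = sqrt(17643352.2369) = 4200.4 m/s

4200.4


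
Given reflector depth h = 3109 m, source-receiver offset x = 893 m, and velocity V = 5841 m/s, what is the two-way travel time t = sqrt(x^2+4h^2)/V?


x^2 + 4h^2 = 893^2 + 4*3109^2 = 797449 + 38663524 = 39460973
sqrt(39460973) = 6281.797
t = 6281.797 / 5841 = 1.0755 s

1.0755


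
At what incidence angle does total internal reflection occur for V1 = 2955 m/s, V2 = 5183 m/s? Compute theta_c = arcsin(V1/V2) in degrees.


V1/V2 = 2955/5183 = 0.570133
theta_c = arcsin(0.570133) = 34.7595 degrees

34.7595


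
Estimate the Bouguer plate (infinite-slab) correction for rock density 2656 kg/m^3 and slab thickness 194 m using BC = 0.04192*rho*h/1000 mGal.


BC = 0.04192 * rho * h / 1000
= 0.04192 * 2656 * 194 / 1000
= 21.5999 mGal

21.5999


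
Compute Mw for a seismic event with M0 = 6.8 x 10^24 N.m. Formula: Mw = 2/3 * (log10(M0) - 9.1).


log10(M0) = log10(6.8 x 10^24) = 24.8325
Mw = 2/3 * (24.8325 - 9.1)
= 2/3 * 15.7325
= 10.49

10.49


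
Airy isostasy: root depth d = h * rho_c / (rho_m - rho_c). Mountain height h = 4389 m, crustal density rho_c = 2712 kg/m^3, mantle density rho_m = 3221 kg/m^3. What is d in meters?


rho_m - rho_c = 3221 - 2712 = 509
d = 4389 * 2712 / 509
= 11902968 / 509
= 23385.01 m

23385.01


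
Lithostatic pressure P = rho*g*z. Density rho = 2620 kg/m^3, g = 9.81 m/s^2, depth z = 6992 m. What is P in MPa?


P = rho * g * z / 1e6
= 2620 * 9.81 * 6992 / 1e6
= 179709782.4 / 1e6
= 179.7098 MPa

179.7098


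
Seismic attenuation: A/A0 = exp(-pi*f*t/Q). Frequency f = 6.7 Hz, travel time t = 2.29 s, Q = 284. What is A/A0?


pi*f*t/Q = pi*6.7*2.29/284 = 0.169723
A/A0 = exp(-0.169723) = 0.843898

0.843898


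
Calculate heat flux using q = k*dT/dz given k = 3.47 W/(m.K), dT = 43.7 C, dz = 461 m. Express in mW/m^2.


q = k * dT / dz * 1000
= 3.47 * 43.7 / 461 * 1000
= 0.328935 * 1000
= 328.9349 mW/m^2

328.9349


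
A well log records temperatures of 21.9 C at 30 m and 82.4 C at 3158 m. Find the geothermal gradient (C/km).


dT = 82.4 - 21.9 = 60.5 C
dz = 3158 - 30 = 3128 m
gradient = dT/dz * 1000 = 60.5/3128 * 1000 = 19.3414 C/km

19.3414


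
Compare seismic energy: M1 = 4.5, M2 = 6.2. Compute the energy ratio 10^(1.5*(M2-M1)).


M2 - M1 = 6.2 - 4.5 = 1.7
1.5 * 1.7 = 2.55
ratio = 10^2.55 = 354.81

354.81


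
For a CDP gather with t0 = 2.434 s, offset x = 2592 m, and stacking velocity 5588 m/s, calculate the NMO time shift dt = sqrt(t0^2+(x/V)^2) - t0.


x/Vnmo = 2592/5588 = 0.463851
(x/Vnmo)^2 = 0.215158
t0^2 = 5.924356
sqrt(5.924356 + 0.215158) = 2.477804
dt = 2.477804 - 2.434 = 0.043804

0.043804


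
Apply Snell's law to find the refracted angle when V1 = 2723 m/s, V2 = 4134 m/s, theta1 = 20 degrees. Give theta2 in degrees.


sin(theta1) = sin(20 deg) = 0.34202
sin(theta2) = V2/V1 * sin(theta1) = 4134/2723 * 0.34202 = 0.519248
theta2 = arcsin(0.519248) = 31.2818 degrees

31.2818


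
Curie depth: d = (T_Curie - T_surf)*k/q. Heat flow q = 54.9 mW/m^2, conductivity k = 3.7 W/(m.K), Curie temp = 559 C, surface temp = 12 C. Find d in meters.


T_Curie - T_surf = 559 - 12 = 547 C
Convert q to W/m^2: 54.9 mW/m^2 = 0.0549 W/m^2
d = 547 * 3.7 / 0.0549 = 36865.21 m

36865.21


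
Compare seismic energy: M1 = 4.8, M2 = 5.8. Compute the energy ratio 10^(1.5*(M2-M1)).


M2 - M1 = 5.8 - 4.8 = 1.0
1.5 * 1.0 = 1.5
ratio = 10^1.5 = 31.62

31.62


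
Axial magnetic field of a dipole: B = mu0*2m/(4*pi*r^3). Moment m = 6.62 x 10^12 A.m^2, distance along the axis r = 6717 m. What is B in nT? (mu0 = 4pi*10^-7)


m = 6.62 x 10^12 = 6620000000000 A.m^2
2m = 13240000000000 A.m^2
r^3 = 6717^3 = 303058203813
B = (4pi*10^-7) * 13240000000000 / (4*pi * 303058203813) * 1e9
= 16637874.693412 / 3808341706836.16 * 1e9
= 4368.7978 nT

4368.7978


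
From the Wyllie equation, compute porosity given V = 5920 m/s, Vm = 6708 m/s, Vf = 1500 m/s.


1/V - 1/Vm = 1/5920 - 1/6708 = 1.984e-05
1/Vf - 1/Vm = 1/1500 - 1/6708 = 0.00051759
phi = 1.984e-05 / 0.00051759 = 0.0383

0.0383


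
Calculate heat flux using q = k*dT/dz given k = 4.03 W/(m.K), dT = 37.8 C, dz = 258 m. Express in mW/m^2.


q = k * dT / dz * 1000
= 4.03 * 37.8 / 258 * 1000
= 0.590442 * 1000
= 590.4419 mW/m^2

590.4419


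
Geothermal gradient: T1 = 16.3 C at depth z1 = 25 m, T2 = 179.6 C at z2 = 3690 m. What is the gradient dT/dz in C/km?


dT = 179.6 - 16.3 = 163.3 C
dz = 3690 - 25 = 3665 m
gradient = dT/dz * 1000 = 163.3/3665 * 1000 = 44.5566 C/km

44.5566


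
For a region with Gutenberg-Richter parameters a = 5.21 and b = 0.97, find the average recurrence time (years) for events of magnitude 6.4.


log10(N) = 5.21 - 0.97*6.4 = -0.998
N = 10^-0.998 = 0.100462
T = 1/N = 1/0.100462 = 9.9541 years

9.9541


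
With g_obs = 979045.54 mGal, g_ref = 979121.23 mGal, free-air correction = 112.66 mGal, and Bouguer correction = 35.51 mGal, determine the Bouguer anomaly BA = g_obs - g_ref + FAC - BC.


BA = g_obs - g_ref + FAC - BC
= 979045.54 - 979121.23 + 112.66 - 35.51
= 1.46 mGal

1.46


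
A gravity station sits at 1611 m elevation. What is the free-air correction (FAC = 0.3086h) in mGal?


FAC = 0.3086 * h
= 0.3086 * 1611
= 497.1546 mGal

497.1546


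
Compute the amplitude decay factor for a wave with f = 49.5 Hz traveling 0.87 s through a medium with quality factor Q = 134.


pi*f*t/Q = pi*49.5*0.87/134 = 1.009647
A/A0 = exp(-1.009647) = 0.364348

0.364348


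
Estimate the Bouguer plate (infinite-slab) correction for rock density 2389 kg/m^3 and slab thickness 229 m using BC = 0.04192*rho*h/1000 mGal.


BC = 0.04192 * rho * h / 1000
= 0.04192 * 2389 * 229 / 1000
= 22.9336 mGal

22.9336


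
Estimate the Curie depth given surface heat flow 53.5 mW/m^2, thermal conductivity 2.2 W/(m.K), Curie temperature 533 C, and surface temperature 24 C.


T_Curie - T_surf = 533 - 24 = 509 C
Convert q to W/m^2: 53.5 mW/m^2 = 0.0535 W/m^2
d = 509 * 2.2 / 0.0535 = 20930.84 m

20930.84


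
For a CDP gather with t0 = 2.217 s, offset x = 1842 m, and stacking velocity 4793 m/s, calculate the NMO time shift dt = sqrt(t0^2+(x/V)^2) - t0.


x/Vnmo = 1842/4793 = 0.38431
(x/Vnmo)^2 = 0.147695
t0^2 = 4.915089
sqrt(4.915089 + 0.147695) = 2.250063
dt = 2.250063 - 2.217 = 0.033063

0.033063


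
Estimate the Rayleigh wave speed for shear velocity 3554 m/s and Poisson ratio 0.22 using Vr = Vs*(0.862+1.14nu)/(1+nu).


Numerator factor = 0.862 + 1.14*0.22 = 1.1128
Denominator = 1 + 0.22 = 1.22
Vr = 3554 * 1.1128 / 1.22 = 3241.71 m/s

3241.71


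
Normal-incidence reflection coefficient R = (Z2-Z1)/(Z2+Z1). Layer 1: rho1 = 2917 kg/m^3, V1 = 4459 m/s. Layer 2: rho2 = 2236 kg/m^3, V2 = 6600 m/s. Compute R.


Z1 = 2917 * 4459 = 13006903
Z2 = 2236 * 6600 = 14757600
R = (14757600 - 13006903) / (14757600 + 13006903) = 1750697 / 27764503 = 0.0631

0.0631


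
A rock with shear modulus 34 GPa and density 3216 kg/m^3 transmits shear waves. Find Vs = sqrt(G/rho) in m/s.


Convert G to Pa: G = 34e9 Pa
Compute G/rho = 34e9 / 3216 = 10572139.3035
Vs = sqrt(10572139.3035) = 3251.48 m/s

3251.48


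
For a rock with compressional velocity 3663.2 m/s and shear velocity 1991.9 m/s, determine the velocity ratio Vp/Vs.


Vp/Vs = 3663.2 / 1991.9
= 1.839

1.839


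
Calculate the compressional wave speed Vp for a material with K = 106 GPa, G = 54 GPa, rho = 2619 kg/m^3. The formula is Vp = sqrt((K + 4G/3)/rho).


First compute the effective modulus:
K + 4G/3 = 106e9 + 4*54e9/3 = 178000000000.0 Pa
Then divide by density:
178000000000.0 / 2619 = 67964872.0886 Pa/(kg/m^3)
Take the square root:
Vp = sqrt(67964872.0886) = 8244.08 m/s

8244.08


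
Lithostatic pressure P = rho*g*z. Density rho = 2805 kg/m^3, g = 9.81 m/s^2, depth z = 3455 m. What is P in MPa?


P = rho * g * z / 1e6
= 2805 * 9.81 * 3455 / 1e6
= 95071407.75 / 1e6
= 95.0714 MPa

95.0714


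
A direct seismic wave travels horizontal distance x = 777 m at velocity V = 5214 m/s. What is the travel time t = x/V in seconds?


t = x / V
= 777 / 5214
= 0.149 s

0.149


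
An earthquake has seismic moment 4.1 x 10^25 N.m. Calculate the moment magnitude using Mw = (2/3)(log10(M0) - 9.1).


log10(M0) = log10(4.1 x 10^25) = 25.6128
Mw = 2/3 * (25.6128 - 9.1)
= 2/3 * 16.5128
= 11.01

11.01


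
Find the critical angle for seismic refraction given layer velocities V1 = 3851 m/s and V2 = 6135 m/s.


V1/V2 = 3851/6135 = 0.62771
theta_c = arcsin(0.62771) = 38.8814 degrees

38.8814


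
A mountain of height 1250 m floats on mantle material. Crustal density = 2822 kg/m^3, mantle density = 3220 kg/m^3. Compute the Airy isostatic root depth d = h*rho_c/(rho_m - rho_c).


rho_m - rho_c = 3220 - 2822 = 398
d = 1250 * 2822 / 398
= 3527500 / 398
= 8863.07 m

8863.07


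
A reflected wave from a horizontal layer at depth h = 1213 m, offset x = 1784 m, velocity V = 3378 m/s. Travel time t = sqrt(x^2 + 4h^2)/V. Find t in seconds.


x^2 + 4h^2 = 1784^2 + 4*1213^2 = 3182656 + 5885476 = 9068132
sqrt(9068132) = 3011.3339
t = 3011.3339 / 3378 = 0.8915 s

0.8915


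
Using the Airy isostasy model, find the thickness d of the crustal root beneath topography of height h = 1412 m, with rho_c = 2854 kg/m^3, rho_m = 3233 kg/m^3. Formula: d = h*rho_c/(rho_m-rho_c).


rho_m - rho_c = 3233 - 2854 = 379
d = 1412 * 2854 / 379
= 4029848 / 379
= 10632.84 m

10632.84


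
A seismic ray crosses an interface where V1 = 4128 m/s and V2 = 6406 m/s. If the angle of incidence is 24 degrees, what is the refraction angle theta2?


sin(theta1) = sin(24 deg) = 0.406737
sin(theta2) = V2/V1 * sin(theta1) = 6406/4128 * 0.406737 = 0.631191
theta2 = arcsin(0.631191) = 39.138 degrees

39.138


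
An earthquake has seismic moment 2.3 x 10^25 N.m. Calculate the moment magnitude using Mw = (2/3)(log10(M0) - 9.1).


log10(M0) = log10(2.3 x 10^25) = 25.3617
Mw = 2/3 * (25.3617 - 9.1)
= 2/3 * 16.2617
= 10.84

10.84


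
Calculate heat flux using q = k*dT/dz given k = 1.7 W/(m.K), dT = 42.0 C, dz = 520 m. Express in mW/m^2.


q = k * dT / dz * 1000
= 1.7 * 42.0 / 520 * 1000
= 0.137308 * 1000
= 137.3077 mW/m^2

137.3077


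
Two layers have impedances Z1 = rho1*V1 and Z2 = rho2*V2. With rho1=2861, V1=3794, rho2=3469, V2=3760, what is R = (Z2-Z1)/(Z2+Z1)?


Z1 = 2861 * 3794 = 10854634
Z2 = 3469 * 3760 = 13043440
R = (13043440 - 10854634) / (13043440 + 10854634) = 2188806 / 23898074 = 0.0916

0.0916


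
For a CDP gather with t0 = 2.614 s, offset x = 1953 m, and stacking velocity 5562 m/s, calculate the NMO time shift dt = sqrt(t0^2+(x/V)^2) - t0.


x/Vnmo = 1953/5562 = 0.351133
(x/Vnmo)^2 = 0.123294
t0^2 = 6.832996
sqrt(6.832996 + 0.123294) = 2.637478
dt = 2.637478 - 2.614 = 0.023478

0.023478


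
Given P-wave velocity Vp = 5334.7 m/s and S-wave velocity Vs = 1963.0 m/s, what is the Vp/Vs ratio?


Vp/Vs = 5334.7 / 1963.0
= 2.7176

2.7176


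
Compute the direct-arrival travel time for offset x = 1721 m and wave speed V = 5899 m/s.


t = x / V
= 1721 / 5899
= 0.2917 s

0.2917


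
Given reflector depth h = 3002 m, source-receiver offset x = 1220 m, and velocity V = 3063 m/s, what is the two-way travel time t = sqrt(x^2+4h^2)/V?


x^2 + 4h^2 = 1220^2 + 4*3002^2 = 1488400 + 36048016 = 37536416
sqrt(37536416) = 6126.697
t = 6126.697 / 3063 = 2.0002 s

2.0002


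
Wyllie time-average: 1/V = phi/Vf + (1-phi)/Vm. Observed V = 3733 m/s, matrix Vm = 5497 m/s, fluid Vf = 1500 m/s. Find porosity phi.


1/V - 1/Vm = 1/3733 - 1/5497 = 8.596e-05
1/Vf - 1/Vm = 1/1500 - 1/5497 = 0.00048475
phi = 8.596e-05 / 0.00048475 = 0.1773

0.1773


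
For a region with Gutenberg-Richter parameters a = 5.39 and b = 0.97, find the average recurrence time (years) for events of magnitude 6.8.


log10(N) = 5.39 - 0.97*6.8 = -1.206
N = 10^-1.206 = 0.06223
T = 1/N = 1/0.06223 = 16.0694 years

16.0694


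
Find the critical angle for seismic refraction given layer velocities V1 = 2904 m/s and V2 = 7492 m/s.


V1/V2 = 2904/7492 = 0.387613
theta_c = arcsin(0.387613) = 22.8061 degrees

22.8061


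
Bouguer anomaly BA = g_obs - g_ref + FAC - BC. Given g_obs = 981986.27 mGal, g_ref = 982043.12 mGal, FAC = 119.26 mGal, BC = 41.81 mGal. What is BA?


BA = g_obs - g_ref + FAC - BC
= 981986.27 - 982043.12 + 119.26 - 41.81
= 20.6 mGal

20.6


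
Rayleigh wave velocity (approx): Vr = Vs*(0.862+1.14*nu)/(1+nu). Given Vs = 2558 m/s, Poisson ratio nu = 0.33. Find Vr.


Numerator factor = 0.862 + 1.14*0.33 = 1.2382
Denominator = 1 + 0.33 = 1.33
Vr = 2558 * 1.2382 / 1.33 = 2381.44 m/s

2381.44


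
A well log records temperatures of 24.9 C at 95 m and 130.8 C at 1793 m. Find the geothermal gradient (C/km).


dT = 130.8 - 24.9 = 105.9 C
dz = 1793 - 95 = 1698 m
gradient = dT/dz * 1000 = 105.9/1698 * 1000 = 62.3675 C/km

62.3675


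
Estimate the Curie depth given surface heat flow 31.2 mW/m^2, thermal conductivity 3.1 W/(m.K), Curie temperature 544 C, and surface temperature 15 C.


T_Curie - T_surf = 544 - 15 = 529 C
Convert q to W/m^2: 31.2 mW/m^2 = 0.0312 W/m^2
d = 529 * 3.1 / 0.0312 = 52560.9 m

52560.9


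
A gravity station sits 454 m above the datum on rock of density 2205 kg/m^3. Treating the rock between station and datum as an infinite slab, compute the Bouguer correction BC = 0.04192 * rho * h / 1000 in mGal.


BC = 0.04192 * rho * h / 1000
= 0.04192 * 2205 * 454 / 1000
= 41.9649 mGal

41.9649


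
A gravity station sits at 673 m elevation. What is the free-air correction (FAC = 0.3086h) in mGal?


FAC = 0.3086 * h
= 0.3086 * 673
= 207.6878 mGal

207.6878


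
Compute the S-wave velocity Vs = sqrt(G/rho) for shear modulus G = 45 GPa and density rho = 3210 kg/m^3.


Convert G to Pa: G = 45e9 Pa
Compute G/rho = 45e9 / 3210 = 14018691.5888
Vs = sqrt(14018691.5888) = 3744.15 m/s

3744.15


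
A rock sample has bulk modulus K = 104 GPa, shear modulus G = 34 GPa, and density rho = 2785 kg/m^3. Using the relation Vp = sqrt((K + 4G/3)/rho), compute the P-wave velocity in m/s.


First compute the effective modulus:
K + 4G/3 = 104e9 + 4*34e9/3 = 149333333333.33 Pa
Then divide by density:
149333333333.33 / 2785 = 53620586.4752 Pa/(kg/m^3)
Take the square root:
Vp = sqrt(53620586.4752) = 7322.61 m/s

7322.61


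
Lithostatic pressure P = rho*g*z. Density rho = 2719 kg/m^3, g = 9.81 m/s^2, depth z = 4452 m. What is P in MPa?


P = rho * g * z / 1e6
= 2719 * 9.81 * 4452 / 1e6
= 118749932.28 / 1e6
= 118.7499 MPa

118.7499


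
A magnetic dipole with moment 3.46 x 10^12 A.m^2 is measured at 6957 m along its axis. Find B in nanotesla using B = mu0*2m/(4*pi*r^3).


m = 3.46 x 10^12 = 3460000000000 A.m^2
2m = 6920000000000 A.m^2
r^3 = 6957^3 = 336717749493
B = (4pi*10^-7) * 6920000000000 / (4*pi * 336717749493) * 1e9
= 8695928.465137 / 4231320032561.99 * 1e9
= 2055.1337 nT

2055.1337


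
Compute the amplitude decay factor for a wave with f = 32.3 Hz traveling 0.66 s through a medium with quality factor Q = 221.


pi*f*t/Q = pi*32.3*0.66/221 = 0.303043
A/A0 = exp(-0.303043) = 0.738567

0.738567


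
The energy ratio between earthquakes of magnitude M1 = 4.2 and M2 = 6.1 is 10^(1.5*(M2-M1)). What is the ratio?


M2 - M1 = 6.1 - 4.2 = 1.9
1.5 * 1.9 = 2.85
ratio = 10^2.85 = 707.95

707.95


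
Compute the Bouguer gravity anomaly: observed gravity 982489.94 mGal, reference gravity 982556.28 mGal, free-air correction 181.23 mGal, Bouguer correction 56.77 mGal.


BA = g_obs - g_ref + FAC - BC
= 982489.94 - 982556.28 + 181.23 - 56.77
= 58.12 mGal

58.12


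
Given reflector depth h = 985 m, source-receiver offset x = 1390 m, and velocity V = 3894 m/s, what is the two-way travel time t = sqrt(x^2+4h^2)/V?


x^2 + 4h^2 = 1390^2 + 4*985^2 = 1932100 + 3880900 = 5813000
sqrt(5813000) = 2411.0164
t = 2411.0164 / 3894 = 0.6192 s

0.6192


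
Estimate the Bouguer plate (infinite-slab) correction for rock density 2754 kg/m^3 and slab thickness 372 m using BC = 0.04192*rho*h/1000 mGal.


BC = 0.04192 * rho * h / 1000
= 0.04192 * 2754 * 372 / 1000
= 42.9465 mGal

42.9465


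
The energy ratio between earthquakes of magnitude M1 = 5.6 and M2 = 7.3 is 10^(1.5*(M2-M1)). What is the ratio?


M2 - M1 = 7.3 - 5.6 = 1.7
1.5 * 1.7 = 2.55
ratio = 10^2.55 = 354.81

354.81


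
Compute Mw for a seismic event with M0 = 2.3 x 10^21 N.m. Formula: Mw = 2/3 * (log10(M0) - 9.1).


log10(M0) = log10(2.3 x 10^21) = 21.3617
Mw = 2/3 * (21.3617 - 9.1)
= 2/3 * 12.2617
= 8.17

8.17


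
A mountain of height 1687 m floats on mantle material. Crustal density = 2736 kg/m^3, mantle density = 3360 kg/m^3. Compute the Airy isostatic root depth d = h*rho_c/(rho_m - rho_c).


rho_m - rho_c = 3360 - 2736 = 624
d = 1687 * 2736 / 624
= 4615632 / 624
= 7396.85 m

7396.85


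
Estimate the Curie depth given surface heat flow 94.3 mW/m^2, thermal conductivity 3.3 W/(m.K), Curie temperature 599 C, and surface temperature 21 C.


T_Curie - T_surf = 599 - 21 = 578 C
Convert q to W/m^2: 94.3 mW/m^2 = 0.0943 W/m^2
d = 578 * 3.3 / 0.0943 = 20226.94 m

20226.94


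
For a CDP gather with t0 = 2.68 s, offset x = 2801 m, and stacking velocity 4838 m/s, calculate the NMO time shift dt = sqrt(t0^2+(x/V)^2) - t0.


x/Vnmo = 2801/4838 = 0.578958
(x/Vnmo)^2 = 0.335193
t0^2 = 7.1824
sqrt(7.1824 + 0.335193) = 2.741823
dt = 2.741823 - 2.68 = 0.061823

0.061823
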